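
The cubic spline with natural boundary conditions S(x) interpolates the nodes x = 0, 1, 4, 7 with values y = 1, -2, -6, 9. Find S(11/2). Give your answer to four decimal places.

With M_i denoting the second derivative at x_i, h_i = 1, 3, 3, and Δ_i = (y_(i+1) − y_i)/h_i = -3, -4/3, 5:
  1·M_0 + 8·M_1 + 3·M_2 = 6(Δ_1 - Δ_0) = 10
  3·M_1 + 12·M_2 + 3·M_3 = 6(Δ_2 - Δ_1) = 38
Natural end conditions: M_0 = M_3 = 0.
Solving the tridiagonal system: M_0 = 0, M_1 = 2/29, M_2 = 274/87, M_3 = 0.
On [4, 7], S(x) = -6 + 161/87·(x - 4) + 137/87·(x - 4)² - 137/783·(x - 4)³.
With (x - 4) = 3/2: S(11/2) = -63/232.

-0.2716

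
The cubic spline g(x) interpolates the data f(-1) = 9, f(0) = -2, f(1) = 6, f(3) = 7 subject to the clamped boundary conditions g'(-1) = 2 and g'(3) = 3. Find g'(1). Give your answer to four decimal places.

9.4545

Put M_i = g'' at the i-th knot. Here h = (1, 1, 2) and Δ = (-11, 8, 1/2), so the interior equations h_(i-1)·M_(i-1) + 2(h_(i-1)+h_i)·M_i + h_i·M_(i+1) = 6(Δ_i − Δ_(i-1)) read
  1·M_0 + 4·M_1 + 1·M_2 = 6(Δ_1 - Δ_0) = 114
  1·M_1 + 6·M_2 + 2·M_3 = 6(Δ_2 - Δ_1) = -45
Clamped end conditions give two more equations: 2h_0·M_0 + h_0·M_1 = 6(Δ_0 - g'(-1)) = -78 and h_2·M_2 + 2h_2·M_3 = 6(g'(3) - Δ_2) = 15.
Forward elimination and back-substitution give M_0 = -1403/22, M_1 = 545/11, M_2 = -449/22, M_3 = 307/22.
On [1, 3], g'(x) = b_2 + 2c_2·(x - 1) + 3d_2·(x - 1)² with b_2 = Δ_2 - h_2(2M_2 + M_3)/6 = 104/11, c_2 = M_2/2 = -449/44, d_2 = (M_3 - M_2)/(6h_2) = 63/22. So g'(1) = 104/11.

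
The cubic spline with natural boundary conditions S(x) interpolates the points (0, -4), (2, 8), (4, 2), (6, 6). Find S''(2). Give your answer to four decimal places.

Put σ_i = S'' at the i-th knot. Here h = (2, 2, 2) and Δ = (6, -3, 2), so the interior equations h_(i-1)·σ_(i-1) + 2(h_(i-1)+h_i)·σ_i + h_i·σ_(i+1) = 6(Δ_i − Δ_(i-1)) read
  2·σ_0 + 8·σ_1 + 2·σ_2 = 6(Δ_1 - Δ_0) = -54
  2·σ_1 + 8·σ_2 + 2·σ_3 = 6(Δ_2 - Δ_1) = 30
Natural end conditions: σ_0 = σ_3 = 0.
Solving the tridiagonal system: σ_0 = 0, σ_1 = -41/5, σ_2 = 29/5, σ_3 = 0.

-8.2000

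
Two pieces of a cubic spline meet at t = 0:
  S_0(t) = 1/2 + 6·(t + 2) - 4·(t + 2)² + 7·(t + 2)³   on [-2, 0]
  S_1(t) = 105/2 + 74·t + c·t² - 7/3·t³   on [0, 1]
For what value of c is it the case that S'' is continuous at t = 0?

S_0''(t) = -8 + 42·(t + 2), so S_0''(0) = 76. On the right, S_1''(0) = 2c, so c = 38.

38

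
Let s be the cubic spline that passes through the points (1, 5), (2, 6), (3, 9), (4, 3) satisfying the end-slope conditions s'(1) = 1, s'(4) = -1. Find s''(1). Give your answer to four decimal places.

Write σ_i for s''(x_i). With h_i = 1, 1, 1 and divided differences Δ_i = 1, 3, -6, the continuity of s' gives the tridiagonal system
  1·σ_0 + 4·σ_1 + 1·σ_2 = 6(Δ_1 - Δ_0) = 12
  1·σ_1 + 4·σ_2 + 1·σ_3 = 6(Δ_2 - Δ_1) = -54
Clamped end conditions give two more equations: 2h_0·σ_0 + h_0·σ_1 = 6(Δ_0 - s'(1)) = 0 and h_2·σ_2 + 2h_2·σ_3 = 6(s'(4) - Δ_2) = 30.
Solving: σ_0 = -74/15, σ_1 = 148/15, σ_2 = -338/15, σ_3 = 394/15.

-4.9333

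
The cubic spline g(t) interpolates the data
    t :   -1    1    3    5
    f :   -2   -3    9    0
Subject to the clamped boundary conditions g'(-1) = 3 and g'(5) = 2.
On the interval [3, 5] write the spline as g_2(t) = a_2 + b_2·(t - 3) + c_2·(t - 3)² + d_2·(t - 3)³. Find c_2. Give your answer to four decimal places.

Write σ_i for g''(x_i). With h_i = 2, 2, 2 and divided differences Δ_i = -1/2, 6, -9/2, the continuity of g' gives the tridiagonal system
  2·σ_0 + 8·σ_1 + 2·σ_2 = 6(Δ_1 - Δ_0) = 39
  2·σ_1 + 8·σ_2 + 2·σ_3 = 6(Δ_2 - Δ_1) = -63
Clamped end conditions give two more equations: 2h_0·σ_0 + h_0·σ_1 = 6(Δ_0 - g'(-1)) = -21 and h_2·σ_2 + 2h_2·σ_3 = 6(g'(5) - Δ_2) = 39.
Solving the tridiagonal system: σ_0 = -164/15, σ_1 = 341/30, σ_2 = -451/30, σ_3 = 259/15.
On [3, 5], with g_2(t) = a_2 + b_2·(t - 3) + c_2·(t - 3)² + d_2·(t - 3)³: c_2 = σ_2/2 = -451/60, d_2 = (σ_3 - σ_2)/(6h_2) = 323/120, b_2 = Δ_2 - h_2(2σ_2 + σ_3)/6 = -7/30.

-7.5167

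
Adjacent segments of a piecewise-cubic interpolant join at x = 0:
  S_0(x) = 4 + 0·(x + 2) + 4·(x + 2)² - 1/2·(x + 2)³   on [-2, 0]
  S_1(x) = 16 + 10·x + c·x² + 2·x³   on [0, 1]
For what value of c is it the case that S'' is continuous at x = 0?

S_0''(x) = 8 - 3·(x + 2), so S_0''(0) = 2. On the right, S_1''(0) = 2c, so c = 1.

1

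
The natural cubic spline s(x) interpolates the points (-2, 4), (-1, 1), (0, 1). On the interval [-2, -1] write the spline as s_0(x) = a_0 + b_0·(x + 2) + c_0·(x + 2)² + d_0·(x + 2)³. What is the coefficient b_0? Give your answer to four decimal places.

With M_i denoting the second derivative at x_i, h_i = 1, 1, and Δ_i = (y_(i+1) − y_i)/h_i = -3, 0:
  1·M_0 + 4·M_1 + 1·M_2 = 6(Δ_1 - Δ_0) = 18
Natural end conditions: M_0 = M_2 = 0.
Solving the tridiagonal system: M_0 = 0, M_1 = 9/2, M_2 = 0.
On [-2, -1], with s_0(x) = a_0 + b_0·(x + 2) + c_0·(x + 2)² + d_0·(x + 2)³: c_0 = M_0/2 = 0, d_0 = (M_1 - M_0)/(6h_0) = 3/4, b_0 = Δ_0 - h_0(2M_0 + M_1)/6 = -15/4.

-3.7500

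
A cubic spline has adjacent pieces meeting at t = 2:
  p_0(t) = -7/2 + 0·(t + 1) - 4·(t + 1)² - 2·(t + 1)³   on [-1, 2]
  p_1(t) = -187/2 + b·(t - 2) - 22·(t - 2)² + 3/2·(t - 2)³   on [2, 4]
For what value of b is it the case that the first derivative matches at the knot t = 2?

p_0'(t) = 0 - 8·(t + 1) - 6·(t + 1)², so p_0'(2) = -78. On the right, p_1'(2) = b, so b = -78.

-78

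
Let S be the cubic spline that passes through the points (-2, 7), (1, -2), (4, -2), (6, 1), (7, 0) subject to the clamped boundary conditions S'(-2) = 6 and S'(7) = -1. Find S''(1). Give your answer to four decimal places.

4.2315

With M_i denoting the second derivative at x_i, h_i = 3, 3, 2, 1, and Δ_i = (y_(i+1) − y_i)/h_i = -3, 0, 3/2, -1:
  3·M_0 + 12·M_1 + 3·M_2 = 6(Δ_1 - Δ_0) = 18
  3·M_1 + 10·M_2 + 2·M_3 = 6(Δ_2 - Δ_1) = 9
  2·M_2 + 6·M_3 + 1·M_4 = 6(Δ_3 - Δ_2) = -15
Clamped end conditions give two more equations: 2h_0·M_0 + h_0·M_1 = 6(Δ_0 - S'(-2)) = -54 and h_3·M_3 + 2h_3·M_4 = 6(S'(7) - Δ_3) = 0.
Forward elimination and back-substitution give M_0 = -2401/216, M_1 = 457/108, M_2 = 41/216, M_3 = -151/54, M_4 = 151/108.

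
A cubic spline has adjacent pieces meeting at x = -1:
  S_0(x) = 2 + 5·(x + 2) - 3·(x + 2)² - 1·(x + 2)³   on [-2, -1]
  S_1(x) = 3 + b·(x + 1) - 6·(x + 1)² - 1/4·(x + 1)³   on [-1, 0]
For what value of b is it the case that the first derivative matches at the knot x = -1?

-4

S_0'(x) = 5 - 6·(x + 2) - 3·(x + 2)², so S_0'(-1) = -4. On the right, S_1'(-1) = b, so b = -4.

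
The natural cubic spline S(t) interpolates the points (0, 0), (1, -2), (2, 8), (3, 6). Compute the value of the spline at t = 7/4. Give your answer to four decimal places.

5.8750

Put σ_i = S'' at the i-th knot. Here h = (1, 1, 1) and Δ = (-2, 10, -2), so the interior equations h_(i-1)·σ_(i-1) + 2(h_(i-1)+h_i)·σ_i + h_i·σ_(i+1) = 6(Δ_i − Δ_(i-1)) read
  1·σ_0 + 4·σ_1 + 1·σ_2 = 6(Δ_1 - Δ_0) = 72
  1·σ_1 + 4·σ_2 + 1·σ_3 = 6(Δ_2 - Δ_1) = -72
Natural end conditions: σ_0 = σ_3 = 0.
Forward elimination and back-substitution give σ_0 = 0, σ_1 = 24, σ_2 = -24, σ_3 = 0.
On [1, 2], S(t) = -2 + 6·(t - 1) + 12·(t - 1)² - 8·(t - 1)³.
With (t - 1) = 3/4: S(7/4) = 47/8.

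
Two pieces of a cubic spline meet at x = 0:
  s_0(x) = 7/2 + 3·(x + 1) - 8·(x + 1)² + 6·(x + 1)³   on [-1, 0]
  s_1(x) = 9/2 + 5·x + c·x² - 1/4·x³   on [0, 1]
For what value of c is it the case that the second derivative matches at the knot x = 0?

10

s_0''(x) = -16 + 36·(x + 1), so s_0''(0) = 20. On the right, s_1''(0) = 2c, so c = 10.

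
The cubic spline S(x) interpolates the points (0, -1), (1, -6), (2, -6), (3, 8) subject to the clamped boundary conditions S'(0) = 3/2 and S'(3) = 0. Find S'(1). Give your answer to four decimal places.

With σ_i denoting the second derivative at x_i, h_i = 1, 1, 1, and Δ_i = (y_(i+1) − y_i)/h_i = -5, 0, 14:
  1·σ_0 + 4·σ_1 + 1·σ_2 = 6(Δ_1 - Δ_0) = 30
  1·σ_1 + 4·σ_2 + 1·σ_3 = 6(Δ_2 - Δ_1) = 84
Clamped end conditions give two more equations: 2h_0·σ_0 + h_0·σ_1 = 6(Δ_0 - S'(0)) = -39 and h_2·σ_2 + 2h_2·σ_3 = 6(S'(3) - Δ_2) = -84.
Solving the tridiagonal system: σ_0 = -108/5, σ_1 = 21/5, σ_2 = 174/5, σ_3 = -297/5.
On [1, 2], S'(x) = b_1 + 2c_1·(x - 1) + 3d_1·(x - 1)² with b_1 = Δ_1 - h_1(2σ_1 + σ_2)/6 = -36/5, c_1 = σ_1/2 = 21/10, d_1 = (σ_2 - σ_1)/(6h_1) = 51/10. So S'(1) = -36/5.

-7.2000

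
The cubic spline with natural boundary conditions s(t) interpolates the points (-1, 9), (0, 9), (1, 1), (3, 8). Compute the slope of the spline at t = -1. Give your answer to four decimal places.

2.5870

Write m_i for s''(x_i). With h_i = 1, 1, 2 and divided differences Δ_i = 0, -8, 7/2, the continuity of s' gives the tridiagonal system
  1·m_0 + 4·m_1 + 1·m_2 = 6(Δ_1 - Δ_0) = -48
  1·m_1 + 6·m_2 + 2·m_3 = 6(Δ_2 - Δ_1) = 69
Natural end conditions: m_0 = m_3 = 0.
Solving: m_0 = 0, m_1 = -357/23, m_2 = 324/23, m_3 = 0.
On [-1, 0], s'(t) = b_0 + 2c_0·(t + 1) + 3d_0·(t + 1)² with b_0 = Δ_0 - h_0(2m_0 + m_1)/6 = 119/46, c_0 = m_0/2 = 0, d_0 = (m_1 - m_0)/(6h_0) = -119/46. So s'(-1) = 119/46.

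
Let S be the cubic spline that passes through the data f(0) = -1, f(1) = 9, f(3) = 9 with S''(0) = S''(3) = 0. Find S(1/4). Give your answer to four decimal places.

1.8906

Write M_i for S''(x_i). With h_i = 1, 2 and divided differences Δ_i = 10, 0, the continuity of S' gives the tridiagonal system
  1·M_0 + 6·M_1 + 2·M_2 = 6(Δ_1 - Δ_0) = -60
Natural end conditions: M_0 = M_2 = 0.
Solving the tridiagonal system: M_0 = 0, M_1 = -10, M_2 = 0.
On [0, 1], S(x) = -1 + 35/3·x + 0·x² - 5/3·x³.
With x = 1/4: S(1/4) = 121/64.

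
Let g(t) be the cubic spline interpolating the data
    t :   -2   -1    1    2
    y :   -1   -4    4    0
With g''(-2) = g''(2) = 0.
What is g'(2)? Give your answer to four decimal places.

Put σ_i = g'' at the i-th knot. Here h = (1, 2, 1) and Δ = (-3, 4, -4), so the interior equations h_(i-1)·σ_(i-1) + 2(h_(i-1)+h_i)·σ_i + h_i·σ_(i+1) = 6(Δ_i − Δ_(i-1)) read
  1·σ_0 + 6·σ_1 + 2·σ_2 = 6(Δ_1 - Δ_0) = 42
  2·σ_1 + 6·σ_2 + 1·σ_3 = 6(Δ_2 - Δ_1) = -48
Natural end conditions: σ_0 = σ_3 = 0.
Hence σ_0 = 0, σ_1 = 87/8, σ_2 = -93/8, σ_3 = 0.
On [1, 2], g'(t) = b_2 + 2c_2·(t - 1) + 3d_2·(t - 1)² with b_2 = Δ_2 - h_2(2σ_2 + σ_3)/6 = -1/8, c_2 = σ_2/2 = -93/16, d_2 = (σ_3 - σ_2)/(6h_2) = 31/16. So g'(2) = -95/16.

-5.9375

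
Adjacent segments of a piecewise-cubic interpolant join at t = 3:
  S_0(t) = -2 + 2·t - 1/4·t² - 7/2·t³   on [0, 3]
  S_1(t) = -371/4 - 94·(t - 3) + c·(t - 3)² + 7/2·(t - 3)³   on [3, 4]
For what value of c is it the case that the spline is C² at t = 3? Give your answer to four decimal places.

S_0''(t) = -1/2 - 21·t, so S_0''(3) = -127/2. On the right, S_1''(3) = 2c, so c = -127/4.

-31.7500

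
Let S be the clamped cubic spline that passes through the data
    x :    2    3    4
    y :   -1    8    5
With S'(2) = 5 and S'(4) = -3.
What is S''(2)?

With m_i denoting the second derivative at x_i, h_i = 1, 1, and Δ_i = (y_(i+1) − y_i)/h_i = 9, -3:
  1·m_0 + 4·m_1 + 1·m_2 = 6(Δ_1 - Δ_0) = -72
Clamped end conditions give two more equations: 2h_0·m_0 + h_0·m_1 = 6(Δ_0 - S'(2)) = 24 and h_1·m_1 + 2h_1·m_2 = 6(S'(4) - Δ_1) = 0.
Solving the tridiagonal system: m_0 = 26, m_1 = -28, m_2 = 14.

26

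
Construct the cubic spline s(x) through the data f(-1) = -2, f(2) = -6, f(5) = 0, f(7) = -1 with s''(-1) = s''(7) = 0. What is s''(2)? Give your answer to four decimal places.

2.2072

Put M_i = s'' at the i-th knot. Here h = (3, 3, 2) and Δ = (-4/3, 2, -1/2), so the interior equations h_(i-1)·M_(i-1) + 2(h_(i-1)+h_i)·M_i + h_i·M_(i+1) = 6(Δ_i − Δ_(i-1)) read
  3·M_0 + 12·M_1 + 3·M_2 = 6(Δ_1 - Δ_0) = 20
  3·M_1 + 10·M_2 + 2·M_3 = 6(Δ_2 - Δ_1) = -15
Natural end conditions: M_0 = M_3 = 0.
Forward elimination and back-substitution give M_0 = 0, M_1 = 245/111, M_2 = -80/37, M_3 = 0.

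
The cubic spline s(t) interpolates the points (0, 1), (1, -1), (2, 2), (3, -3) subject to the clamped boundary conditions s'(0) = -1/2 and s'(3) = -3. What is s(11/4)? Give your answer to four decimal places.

-1.8453

Put m_i = s'' at the i-th knot. Here h = (1, 1, 1) and Δ = (-2, 3, -5), so the interior equations h_(i-1)·m_(i-1) + 2(h_(i-1)+h_i)·m_i + h_i·m_(i+1) = 6(Δ_i − Δ_(i-1)) read
  1·m_0 + 4·m_1 + 1·m_2 = 6(Δ_1 - Δ_0) = 30
  1·m_1 + 4·m_2 + 1·m_3 = 6(Δ_2 - Δ_1) = -48
Clamped end conditions give two more equations: 2h_0·m_0 + h_0·m_1 = 6(Δ_0 - s'(0)) = -9 and h_2·m_2 + 2h_2·m_3 = 6(s'(3) - Δ_2) = 12.
Solving the tridiagonal system: m_0 = -184/15, m_1 = 233/15, m_2 = -298/15, m_3 = 239/15.
On [2, 3], s(t) = 2 - 31/30·(t - 2) - 149/15·(t - 2)² + 179/30·(t - 2)³.
With (t - 2) = 3/4: s(11/4) = -1181/640.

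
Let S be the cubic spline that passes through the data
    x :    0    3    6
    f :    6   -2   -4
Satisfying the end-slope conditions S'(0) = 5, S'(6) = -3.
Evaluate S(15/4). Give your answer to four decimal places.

-3.1563

Write M_i for S''(x_i). With h_i = 3, 3 and divided differences Δ_i = -8/3, -2/3, the continuity of S' gives the tridiagonal system
  3·M_0 + 12·M_1 + 3·M_2 = 6(Δ_1 - Δ_0) = 12
Clamped end conditions give two more equations: 2h_0·M_0 + h_0·M_1 = 6(Δ_0 - S'(0)) = -46 and h_1·M_1 + 2h_1·M_2 = 6(S'(6) - Δ_1) = -14.
Solving the tridiagonal system: M_0 = -10, M_1 = 14/3, M_2 = -14/3.
On [3, 6], S(x) = -2 - 3·(x - 3) + 7/3·(x - 3)² - 14/27·(x - 3)³.
With (x - 3) = 3/4: S(15/4) = -101/32.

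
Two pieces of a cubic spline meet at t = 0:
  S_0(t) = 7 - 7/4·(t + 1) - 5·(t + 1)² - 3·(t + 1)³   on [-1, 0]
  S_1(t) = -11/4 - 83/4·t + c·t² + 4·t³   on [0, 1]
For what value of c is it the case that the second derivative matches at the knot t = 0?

S_0''(t) = -10 - 18·(t + 1), so S_0''(0) = -28. On the right, S_1''(0) = 2c, so c = -14.

-14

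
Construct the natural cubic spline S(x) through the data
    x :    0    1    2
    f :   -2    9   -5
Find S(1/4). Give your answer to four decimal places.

2.2148

With σ_i denoting the second derivative at x_i, h_i = 1, 1, and Δ_i = (y_(i+1) − y_i)/h_i = 11, -14:
  1·σ_0 + 4·σ_1 + 1·σ_2 = 6(Δ_1 - Δ_0) = -150
Natural end conditions: σ_0 = σ_2 = 0.
Forward elimination and back-substitution give σ_0 = 0, σ_1 = -75/2, σ_2 = 0.
On [0, 1], S(x) = -2 + 69/4·x + 0·x² - 25/4·x³.
With x = 1/4: S(1/4) = 567/256.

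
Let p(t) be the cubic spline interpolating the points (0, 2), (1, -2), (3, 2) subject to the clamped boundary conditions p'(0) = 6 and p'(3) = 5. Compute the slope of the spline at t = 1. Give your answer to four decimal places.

With σ_i denoting the second derivative at x_i, h_i = 1, 2, and Δ_i = (y_(i+1) − y_i)/h_i = -4, 2:
  1·σ_0 + 6·σ_1 + 2·σ_2 = 6(Δ_1 - Δ_0) = 36
Clamped end conditions give two more equations: 2h_0·σ_0 + h_0·σ_1 = 6(Δ_0 - p'(0)) = -60 and h_1·σ_1 + 2h_1·σ_2 = 6(p'(3) - Δ_1) = 18.
Forward elimination and back-substitution give σ_0 = -109/3, σ_1 = 38/3, σ_2 = -11/6.
On [1, 3], p'(t) = b_1 + 2c_1·(t - 1) + 3d_1·(t - 1)² with b_1 = Δ_1 - h_1(2σ_1 + σ_2)/6 = -35/6, c_1 = σ_1/2 = 19/3, d_1 = (σ_2 - σ_1)/(6h_1) = -29/24. So p'(1) = -35/6.

-5.8333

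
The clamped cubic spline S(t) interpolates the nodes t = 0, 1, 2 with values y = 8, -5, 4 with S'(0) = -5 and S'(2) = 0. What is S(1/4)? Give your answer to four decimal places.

Put M_i = S'' at the i-th knot. Here h = (1, 1) and Δ = (-13, 9), so the interior equations h_(i-1)·M_(i-1) + 2(h_(i-1)+h_i)·M_i + h_i·M_(i+1) = 6(Δ_i − Δ_(i-1)) read
  1·M_0 + 4·M_1 + 1·M_2 = 6(Δ_1 - Δ_0) = 132
Clamped end conditions give two more equations: 2h_0·M_0 + h_0·M_1 = 6(Δ_0 - S'(0)) = -48 and h_1·M_1 + 2h_1·M_2 = 6(S'(2) - Δ_1) = -54.
Solving the tridiagonal system: M_0 = -109/2, M_1 = 61, M_2 = -115/2.
On [0, 1], S(t) = 8 - 5·t - 109/4·t² + 77/4·t³.
With t = 1/4: S(1/4) = 1369/256.

5.3477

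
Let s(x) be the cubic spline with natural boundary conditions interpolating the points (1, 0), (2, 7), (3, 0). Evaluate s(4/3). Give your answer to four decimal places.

Let M_i = s''(x_i). Step sizes h_i = 1, 1; slopes of the chords Δ_i = (y_(i+1) - y_i)/h_i = 7, -7.
  1·M_0 + 4·M_1 + 1·M_2 = 6(Δ_1 - Δ_0) = -84
Natural end conditions: M_0 = M_2 = 0.
Solving: M_0 = 0, M_1 = -21, M_2 = 0.
On [1, 2], s(x) = 0 + 21/2·(x - 1) + 0·(x - 1)² - 7/2·(x - 1)³.
With (x - 1) = 1/3: s(4/3) = 91/27.

3.3704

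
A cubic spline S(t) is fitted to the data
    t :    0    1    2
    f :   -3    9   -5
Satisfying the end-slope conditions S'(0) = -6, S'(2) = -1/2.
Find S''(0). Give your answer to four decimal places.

With σ_i denoting the second derivative at x_i, h_i = 1, 1, and Δ_i = (y_(i+1) − y_i)/h_i = 12, -14:
  1·σ_0 + 4·σ_1 + 1·σ_2 = 6(Δ_1 - Δ_0) = -156
Clamped end conditions give two more equations: 2h_0·σ_0 + h_0·σ_1 = 6(Δ_0 - S'(0)) = 108 and h_1·σ_1 + 2h_1·σ_2 = 6(S'(2) - Δ_1) = 81.
Hence σ_0 = 383/4, σ_1 = -167/2, σ_2 = 329/4.

95.7500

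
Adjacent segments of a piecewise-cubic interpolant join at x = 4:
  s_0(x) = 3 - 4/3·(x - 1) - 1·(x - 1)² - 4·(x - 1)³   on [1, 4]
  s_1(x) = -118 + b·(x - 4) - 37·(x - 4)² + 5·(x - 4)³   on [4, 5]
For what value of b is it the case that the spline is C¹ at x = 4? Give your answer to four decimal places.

-115.3333

s_0'(x) = -4/3 - 2·(x - 1) - 12·(x - 1)², so s_0'(4) = -346/3. On the right, s_1'(4) = b, so b = -346/3.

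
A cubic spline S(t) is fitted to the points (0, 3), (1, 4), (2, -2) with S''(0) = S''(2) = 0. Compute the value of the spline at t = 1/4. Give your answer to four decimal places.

3.6602

Write m_i for S''(x_i). With h_i = 1, 1 and divided differences Δ_i = 1, -6, the continuity of S' gives the tridiagonal system
  1·m_0 + 4·m_1 + 1·m_2 = 6(Δ_1 - Δ_0) = -42
Natural end conditions: m_0 = m_2 = 0.
Forward elimination and back-substitution give m_0 = 0, m_1 = -21/2, m_2 = 0.
On [0, 1], S(t) = 3 + 11/4·t + 0·t² - 7/4·t³.
With t = 1/4: S(1/4) = 937/256.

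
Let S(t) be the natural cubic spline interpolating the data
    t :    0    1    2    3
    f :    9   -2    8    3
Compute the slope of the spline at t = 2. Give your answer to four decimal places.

Put m_i = S'' at the i-th knot. Here h = (1, 1, 1) and Δ = (-11, 10, -5), so the interior equations h_(i-1)·m_(i-1) + 2(h_(i-1)+h_i)·m_i + h_i·m_(i+1) = 6(Δ_i − Δ_(i-1)) read
  1·m_0 + 4·m_1 + 1·m_2 = 6(Δ_1 - Δ_0) = 126
  1·m_1 + 4·m_2 + 1·m_3 = 6(Δ_2 - Δ_1) = -90
Natural end conditions: m_0 = m_3 = 0.
Forward elimination and back-substitution give m_0 = 0, m_1 = 198/5, m_2 = -162/5, m_3 = 0.
On [2, 3], S'(t) = b_2 + 2c_2·(t - 2) + 3d_2·(t - 2)² with b_2 = Δ_2 - h_2(2m_2 + m_3)/6 = 29/5, c_2 = m_2/2 = -81/5, d_2 = (m_3 - m_2)/(6h_2) = 27/5. So S'(2) = 29/5.

5.8000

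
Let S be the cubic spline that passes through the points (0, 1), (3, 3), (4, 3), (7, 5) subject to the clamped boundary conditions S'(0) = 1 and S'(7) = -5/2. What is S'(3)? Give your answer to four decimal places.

Write M_i for S''(x_i). With h_i = 3, 1, 3 and divided differences Δ_i = 2/3, 0, 2/3, the continuity of S' gives the tridiagonal system
  3·M_0 + 8·M_1 + 1·M_2 = 6(Δ_1 - Δ_0) = -4
  1·M_1 + 8·M_2 + 3·M_3 = 6(Δ_2 - Δ_1) = 4
Clamped end conditions give two more equations: 2h_0·M_0 + h_0·M_1 = 6(Δ_0 - S'(0)) = -2 and h_2·M_2 + 2h_2·M_3 = 6(S'(7) - Δ_2) = -19.
Hence M_0 = 1/15, M_1 = -4/5, M_2 = 11/5, M_3 = -64/15.
On [3, 4], S'(x) = b_1 + 2c_1·(x - 3) + 3d_1·(x - 3)² with b_1 = Δ_1 - h_1(2M_1 + M_2)/6 = -1/10, c_1 = M_1/2 = -2/5, d_1 = (M_2 - M_1)/(6h_1) = 1/2. So S'(3) = -1/10.

-0.1000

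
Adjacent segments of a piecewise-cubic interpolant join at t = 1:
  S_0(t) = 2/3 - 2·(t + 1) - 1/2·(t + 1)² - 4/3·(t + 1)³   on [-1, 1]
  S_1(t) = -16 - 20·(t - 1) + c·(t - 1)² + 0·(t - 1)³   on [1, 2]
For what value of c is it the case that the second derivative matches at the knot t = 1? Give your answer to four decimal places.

S_0''(t) = -1 - 8·(t + 1), so S_0''(1) = -17. On the right, S_1''(1) = 2c, so c = -17/2.

-8.5000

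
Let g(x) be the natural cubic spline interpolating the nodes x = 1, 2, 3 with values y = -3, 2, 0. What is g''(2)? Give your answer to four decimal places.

Let M_i = g''(x_i). Step sizes h_i = 1, 1; slopes of the chords Δ_i = (y_(i+1) - y_i)/h_i = 5, -2.
  1·M_0 + 4·M_1 + 1·M_2 = 6(Δ_1 - Δ_0) = -42
Natural end conditions: M_0 = M_2 = 0.
Solving: M_0 = 0, M_1 = -21/2, M_2 = 0.

-10.5000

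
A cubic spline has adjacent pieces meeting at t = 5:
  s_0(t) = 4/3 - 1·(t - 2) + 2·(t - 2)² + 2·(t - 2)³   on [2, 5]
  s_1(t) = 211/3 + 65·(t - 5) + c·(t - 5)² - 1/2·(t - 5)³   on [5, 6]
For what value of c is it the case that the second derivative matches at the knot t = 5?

s_0''(t) = 4 + 12·(t - 2), so s_0''(5) = 40. On the right, s_1''(5) = 2c, so c = 20.

20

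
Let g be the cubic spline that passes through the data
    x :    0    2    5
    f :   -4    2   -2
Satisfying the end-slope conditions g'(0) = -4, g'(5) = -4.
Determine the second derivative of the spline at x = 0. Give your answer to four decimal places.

With M_i denoting the second derivative at x_i, h_i = 2, 3, and Δ_i = (y_(i+1) − y_i)/h_i = 3, -4/3:
  2·M_0 + 10·M_1 + 3·M_2 = 6(Δ_1 - Δ_0) = -26
Clamped end conditions give two more equations: 2h_0·M_0 + h_0·M_1 = 6(Δ_0 - g'(0)) = 42 and h_1·M_1 + 2h_1·M_2 = 6(g'(5) - Δ_1) = -16.
Solving the tridiagonal system: M_0 = 131/10, M_1 = -26/5, M_2 = -1/15.

13.1000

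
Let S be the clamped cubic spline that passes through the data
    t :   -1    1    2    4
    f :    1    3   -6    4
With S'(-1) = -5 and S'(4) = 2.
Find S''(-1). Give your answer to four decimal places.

19.0625

With M_i denoting the second derivative at x_i, h_i = 2, 1, 2, and Δ_i = (y_(i+1) − y_i)/h_i = 1, -9, 5:
  2·M_0 + 6·M_1 + 1·M_2 = 6(Δ_1 - Δ_0) = -60
  1·M_1 + 6·M_2 + 2·M_3 = 6(Δ_2 - Δ_1) = 84
Clamped end conditions give two more equations: 2h_0·M_0 + h_0·M_1 = 6(Δ_0 - S'(-1)) = 36 and h_2·M_2 + 2h_2·M_3 = 6(S'(4) - Δ_2) = -18.
Solving the tridiagonal system: M_0 = 305/16, M_1 = -161/8, M_2 = 181/8, M_3 = -253/16.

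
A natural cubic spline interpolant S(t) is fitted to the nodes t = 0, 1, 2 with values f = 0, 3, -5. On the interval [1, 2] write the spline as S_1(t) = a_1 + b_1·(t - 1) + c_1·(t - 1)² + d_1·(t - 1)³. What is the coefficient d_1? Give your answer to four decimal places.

Put M_i = S'' at the i-th knot. Here h = (1, 1) and Δ = (3, -8), so the interior equations h_(i-1)·M_(i-1) + 2(h_(i-1)+h_i)·M_i + h_i·M_(i+1) = 6(Δ_i − Δ_(i-1)) read
  1·M_0 + 4·M_1 + 1·M_2 = 6(Δ_1 - Δ_0) = -66
Natural end conditions: M_0 = M_2 = 0.
Solving the tridiagonal system: M_0 = 0, M_1 = -33/2, M_2 = 0.
On [1, 2], with S_1(t) = a_1 + b_1·(t - 1) + c_1·(t - 1)² + d_1·(t - 1)³: c_1 = M_1/2 = -33/4, d_1 = (M_2 - M_1)/(6h_1) = 11/4, b_1 = Δ_1 - h_1(2M_1 + M_2)/6 = -5/2.

2.7500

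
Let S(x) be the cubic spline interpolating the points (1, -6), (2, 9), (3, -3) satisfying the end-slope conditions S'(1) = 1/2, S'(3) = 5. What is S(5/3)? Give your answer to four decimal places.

Put m_i = S'' at the i-th knot. Here h = (1, 1) and Δ = (15, -12), so the interior equations h_(i-1)·m_(i-1) + 2(h_(i-1)+h_i)·m_i + h_i·m_(i+1) = 6(Δ_i − Δ_(i-1)) read
  1·m_0 + 4·m_1 + 1·m_2 = 6(Δ_1 - Δ_0) = -162
Clamped end conditions give two more equations: 2h_0·m_0 + h_0·m_1 = 6(Δ_0 - S'(1)) = 87 and h_1·m_1 + 2h_1·m_2 = 6(S'(3) - Δ_1) = 102.
Forward elimination and back-substitution give m_0 = 345/4, m_1 = -171/2, m_2 = 375/4.
On [1, 2], S(x) = -6 + 1/2·(x - 1) + 345/8·(x - 1)² - 229/8·(x - 1)³.
With (x - 1) = 2/3: S(5/3) = 271/54.

5.0185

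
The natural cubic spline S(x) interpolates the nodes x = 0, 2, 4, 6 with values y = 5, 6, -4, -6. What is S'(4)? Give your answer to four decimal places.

-3.8667

With m_i denoting the second derivative at x_i, h_i = 2, 2, 2, and Δ_i = (y_(i+1) − y_i)/h_i = 1/2, -5, -1:
  2·m_0 + 8·m_1 + 2·m_2 = 6(Δ_1 - Δ_0) = -33
  2·m_1 + 8·m_2 + 2·m_3 = 6(Δ_2 - Δ_1) = 24
Natural end conditions: m_0 = m_3 = 0.
Forward elimination and back-substitution give m_0 = 0, m_1 = -26/5, m_2 = 43/10, m_3 = 0.
On [4, 6], S'(x) = b_2 + 2c_2·(x - 4) + 3d_2·(x - 4)² with b_2 = Δ_2 - h_2(2m_2 + m_3)/6 = -58/15, c_2 = m_2/2 = 43/20, d_2 = (m_3 - m_2)/(6h_2) = -43/120. So S'(4) = -58/15.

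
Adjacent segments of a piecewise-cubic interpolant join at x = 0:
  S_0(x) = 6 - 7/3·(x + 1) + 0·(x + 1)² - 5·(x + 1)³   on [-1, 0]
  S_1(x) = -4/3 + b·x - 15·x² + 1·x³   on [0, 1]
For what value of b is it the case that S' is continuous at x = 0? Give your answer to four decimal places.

S_0'(x) = -7/3 + 0·(x + 1) - 15·(x + 1)², so S_0'(0) = -52/3. On the right, S_1'(0) = b, so b = -52/3.

-17.3333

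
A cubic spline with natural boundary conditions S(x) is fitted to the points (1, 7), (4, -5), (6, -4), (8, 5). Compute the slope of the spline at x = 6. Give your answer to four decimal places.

Write M_i for S''(x_i). With h_i = 3, 2, 2 and divided differences Δ_i = -4, 1/2, 9/2, the continuity of S' gives the tridiagonal system
  3·M_0 + 10·M_1 + 2·M_2 = 6(Δ_1 - Δ_0) = 27
  2·M_1 + 8·M_2 + 2·M_3 = 6(Δ_2 - Δ_1) = 24
Natural end conditions: M_0 = M_3 = 0.
Hence M_0 = 0, M_1 = 42/19, M_2 = 93/38, M_3 = 0.
On [6, 8], S'(x) = b_2 + 2c_2·(x - 6) + 3d_2·(x - 6)² with b_2 = Δ_2 - h_2(2M_2 + M_3)/6 = 109/38, c_2 = M_2/2 = 93/76, d_2 = (M_3 - M_2)/(6h_2) = -31/152. So S'(6) = 109/38.

2.8684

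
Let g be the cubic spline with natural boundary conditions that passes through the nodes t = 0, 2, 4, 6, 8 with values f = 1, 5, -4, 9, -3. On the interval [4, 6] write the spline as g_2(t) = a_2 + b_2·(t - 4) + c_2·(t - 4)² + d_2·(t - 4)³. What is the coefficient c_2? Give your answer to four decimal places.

6.7500

Put M_i = g'' at the i-th knot. Here h = (2, 2, 2, 2) and Δ = (2, -9/2, 13/2, -6), so the interior equations h_(i-1)·M_(i-1) + 2(h_(i-1)+h_i)·M_i + h_i·M_(i+1) = 6(Δ_i − Δ_(i-1)) read
  2·M_0 + 8·M_1 + 2·M_2 = 6(Δ_1 - Δ_0) = -39
  2·M_1 + 8·M_2 + 2·M_3 = 6(Δ_2 - Δ_1) = 66
  2·M_2 + 8·M_3 + 2·M_4 = 6(Δ_3 - Δ_2) = -75
Natural end conditions: M_0 = M_4 = 0.
Solving: M_0 = 0, M_1 = -33/4, M_2 = 27/2, M_3 = -51/4, M_4 = 0.
On [4, 6], with g_2(t) = a_2 + b_2·(t - 4) + c_2·(t - 4)² + d_2·(t - 4)³: c_2 = M_2/2 = 27/4, d_2 = (M_3 - M_2)/(6h_2) = -35/16, b_2 = Δ_2 - h_2(2M_2 + M_3)/6 = 7/4.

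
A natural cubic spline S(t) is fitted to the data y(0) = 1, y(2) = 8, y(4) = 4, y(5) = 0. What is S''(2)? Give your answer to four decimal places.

Put M_i = S'' at the i-th knot. Here h = (2, 2, 1) and Δ = (7/2, -2, -4), so the interior equations h_(i-1)·M_(i-1) + 2(h_(i-1)+h_i)·M_i + h_i·M_(i+1) = 6(Δ_i − Δ_(i-1)) read
  2·M_0 + 8·M_1 + 2·M_2 = 6(Δ_1 - Δ_0) = -33
  2·M_1 + 6·M_2 + 1·M_3 = 6(Δ_2 - Δ_1) = -12
Natural end conditions: M_0 = M_3 = 0.
Forward elimination and back-substitution give M_0 = 0, M_1 = -87/22, M_2 = -15/22, M_3 = 0.

-3.9545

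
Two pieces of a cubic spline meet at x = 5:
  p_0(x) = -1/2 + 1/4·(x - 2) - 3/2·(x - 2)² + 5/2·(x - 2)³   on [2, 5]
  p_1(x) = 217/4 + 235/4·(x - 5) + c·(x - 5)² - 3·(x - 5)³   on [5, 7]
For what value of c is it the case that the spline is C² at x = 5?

21

p_0''(x) = -3 + 15·(x - 2), so p_0''(5) = 42. On the right, p_1''(5) = 2c, so c = 21.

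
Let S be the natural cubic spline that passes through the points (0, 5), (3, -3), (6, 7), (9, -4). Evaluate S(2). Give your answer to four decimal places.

-2.6296

Write m_i for S''(x_i). With h_i = 3, 3, 3 and divided differences Δ_i = -8/3, 10/3, -11/3, the continuity of S' gives the tridiagonal system
  3·m_0 + 12·m_1 + 3·m_2 = 6(Δ_1 - Δ_0) = 36
  3·m_1 + 12·m_2 + 3·m_3 = 6(Δ_2 - Δ_1) = -42
Natural end conditions: m_0 = m_3 = 0.
Hence m_0 = 0, m_1 = 62/15, m_2 = -68/15, m_3 = 0.
On [0, 3], S(t) = 5 - 71/15·t + 0·t² + 31/135·t³.
With t = 2: S(2) = -71/27.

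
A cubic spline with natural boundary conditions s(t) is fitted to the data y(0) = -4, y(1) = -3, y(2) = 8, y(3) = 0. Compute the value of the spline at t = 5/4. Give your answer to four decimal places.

-0.1969

With M_i denoting the second derivative at x_i, h_i = 1, 1, 1, and Δ_i = (y_(i+1) − y_i)/h_i = 1, 11, -8:
  1·M_0 + 4·M_1 + 1·M_2 = 6(Δ_1 - Δ_0) = 60
  1·M_1 + 4·M_2 + 1·M_3 = 6(Δ_2 - Δ_1) = -114
Natural end conditions: M_0 = M_3 = 0.
Solving the tridiagonal system: M_0 = 0, M_1 = 118/5, M_2 = -172/5, M_3 = 0.
On [1, 2], s(t) = -3 + 133/15·(t - 1) + 59/5·(t - 1)² - 29/3·(t - 1)³.
With (t - 1) = 1/4: s(5/4) = -63/320.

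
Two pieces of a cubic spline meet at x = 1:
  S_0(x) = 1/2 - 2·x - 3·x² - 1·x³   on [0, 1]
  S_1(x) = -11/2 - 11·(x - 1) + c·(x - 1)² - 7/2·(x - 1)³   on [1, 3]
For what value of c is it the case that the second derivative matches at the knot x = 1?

S_0''(x) = -6 - 6·x, so S_0''(1) = -12. On the right, S_1''(1) = 2c, so c = -6.

-6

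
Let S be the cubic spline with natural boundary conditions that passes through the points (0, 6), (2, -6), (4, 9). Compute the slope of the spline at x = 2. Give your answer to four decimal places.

0.7500

Put m_i = S'' at the i-th knot. Here h = (2, 2) and Δ = (-6, 15/2), so the interior equations h_(i-1)·m_(i-1) + 2(h_(i-1)+h_i)·m_i + h_i·m_(i+1) = 6(Δ_i − Δ_(i-1)) read
  2·m_0 + 8·m_1 + 2·m_2 = 6(Δ_1 - Δ_0) = 81
Natural end conditions: m_0 = m_2 = 0.
Solving the tridiagonal system: m_0 = 0, m_1 = 81/8, m_2 = 0.
On [2, 4], S'(x) = b_1 + 2c_1·(x - 2) + 3d_1·(x - 2)² with b_1 = Δ_1 - h_1(2m_1 + m_2)/6 = 3/4, c_1 = m_1/2 = 81/16, d_1 = (m_2 - m_1)/(6h_1) = -27/32. So S'(2) = 3/4.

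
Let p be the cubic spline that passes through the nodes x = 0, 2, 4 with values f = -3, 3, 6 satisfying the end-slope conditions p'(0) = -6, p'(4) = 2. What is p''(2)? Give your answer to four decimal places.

-6.2500

Write m_i for p''(x_i). With h_i = 2, 2 and divided differences Δ_i = 3, 3/2, the continuity of p' gives the tridiagonal system
  2·m_0 + 8·m_1 + 2·m_2 = 6(Δ_1 - Δ_0) = -9
Clamped end conditions give two more equations: 2h_0·m_0 + h_0·m_1 = 6(Δ_0 - p'(0)) = 54 and h_1·m_1 + 2h_1·m_2 = 6(p'(4) - Δ_1) = 3.
Hence m_0 = 133/8, m_1 = -25/4, m_2 = 31/8.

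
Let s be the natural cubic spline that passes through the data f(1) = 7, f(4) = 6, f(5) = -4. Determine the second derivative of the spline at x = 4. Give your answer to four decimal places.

Put M_i = s'' at the i-th knot. Here h = (3, 1) and Δ = (-1/3, -10), so the interior equations h_(i-1)·M_(i-1) + 2(h_(i-1)+h_i)·M_i + h_i·M_(i+1) = 6(Δ_i − Δ_(i-1)) read
  3·M_0 + 8·M_1 + 1·M_2 = 6(Δ_1 - Δ_0) = -58
Natural end conditions: M_0 = M_2 = 0.
Solving the tridiagonal system: M_0 = 0, M_1 = -29/4, M_2 = 0.

-7.2500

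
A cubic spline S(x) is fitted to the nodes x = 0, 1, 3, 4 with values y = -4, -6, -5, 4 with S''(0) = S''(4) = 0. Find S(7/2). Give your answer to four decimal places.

Let M_i = S''(x_i). Step sizes h_i = 1, 2, 1; slopes of the chords Δ_i = (y_(i+1) - y_i)/h_i = -2, 1/2, 9.
  1·M_0 + 6·M_1 + 2·M_2 = 6(Δ_1 - Δ_0) = 15
  2·M_1 + 6·M_2 + 1·M_3 = 6(Δ_2 - Δ_1) = 51
Natural end conditions: M_0 = M_3 = 0.
Solving: M_0 = 0, M_1 = -3/8, M_2 = 69/8, M_3 = 0.
On [3, 4], S(x) = -5 + 49/8·(x - 3) + 69/16·(x - 3)² - 23/16·(x - 3)³.
With (x - 3) = 1/2: S(7/2) = -133/128.

-1.0391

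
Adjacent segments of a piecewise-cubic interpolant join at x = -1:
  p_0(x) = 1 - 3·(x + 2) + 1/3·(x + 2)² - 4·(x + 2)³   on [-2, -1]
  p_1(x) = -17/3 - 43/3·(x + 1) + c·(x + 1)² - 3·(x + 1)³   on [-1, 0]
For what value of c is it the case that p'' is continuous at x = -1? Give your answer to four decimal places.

p_0''(x) = 2/3 - 24·(x + 2), so p_0''(-1) = -70/3. On the right, p_1''(-1) = 2c, so c = -35/3.

-11.6667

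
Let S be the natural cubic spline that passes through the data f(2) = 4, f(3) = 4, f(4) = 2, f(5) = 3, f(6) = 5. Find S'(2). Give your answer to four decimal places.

0.7321

Put M_i = S'' at the i-th knot. Here h = (1, 1, 1, 1) and Δ = (0, -2, 1, 2), so the interior equations h_(i-1)·M_(i-1) + 2(h_(i-1)+h_i)·M_i + h_i·M_(i+1) = 6(Δ_i − Δ_(i-1)) read
  1·M_0 + 4·M_1 + 1·M_2 = 6(Δ_1 - Δ_0) = -12
  1·M_1 + 4·M_2 + 1·M_3 = 6(Δ_2 - Δ_1) = 18
  1·M_2 + 4·M_3 + 1·M_4 = 6(Δ_3 - Δ_2) = 6
Natural end conditions: M_0 = M_4 = 0.
Forward elimination and back-substitution give M_0 = 0, M_1 = -123/28, M_2 = 39/7, M_3 = 3/28, M_4 = 0.
On [2, 3], S'(x) = b_0 + 2c_0·(x - 2) + 3d_0·(x - 2)² with b_0 = Δ_0 - h_0(2M_0 + M_1)/6 = 41/56, c_0 = M_0/2 = 0, d_0 = (M_1 - M_0)/(6h_0) = -41/56. So S'(2) = 41/56.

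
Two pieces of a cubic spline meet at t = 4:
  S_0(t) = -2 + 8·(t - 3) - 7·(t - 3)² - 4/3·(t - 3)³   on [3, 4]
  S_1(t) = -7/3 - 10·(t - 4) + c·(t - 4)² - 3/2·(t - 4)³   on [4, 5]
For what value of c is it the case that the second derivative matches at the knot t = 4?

-11

S_0''(t) = -14 - 8·(t - 3), so S_0''(4) = -22. On the right, S_1''(4) = 2c, so c = -11.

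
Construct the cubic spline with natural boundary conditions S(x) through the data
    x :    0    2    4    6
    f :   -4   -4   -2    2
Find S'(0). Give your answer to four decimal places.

-0.2000

Write σ_i for S''(x_i). With h_i = 2, 2, 2 and divided differences Δ_i = 0, 1, 2, the continuity of S' gives the tridiagonal system
  2·σ_0 + 8·σ_1 + 2·σ_2 = 6(Δ_1 - Δ_0) = 6
  2·σ_1 + 8·σ_2 + 2·σ_3 = 6(Δ_2 - Δ_1) = 6
Natural end conditions: σ_0 = σ_3 = 0.
Forward elimination and back-substitution give σ_0 = 0, σ_1 = 3/5, σ_2 = 3/5, σ_3 = 0.
On [0, 2], S'(x) = b_0 + 2c_0·x + 3d_0·x² with b_0 = Δ_0 - h_0(2σ_0 + σ_1)/6 = -1/5, c_0 = σ_0/2 = 0, d_0 = (σ_1 - σ_0)/(6h_0) = 1/20. So S'(0) = -1/5.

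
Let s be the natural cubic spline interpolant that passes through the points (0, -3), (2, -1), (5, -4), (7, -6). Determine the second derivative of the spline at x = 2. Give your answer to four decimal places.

-1.3187

Put m_i = s'' at the i-th knot. Here h = (2, 3, 2) and Δ = (1, -1, -1), so the interior equations h_(i-1)·m_(i-1) + 2(h_(i-1)+h_i)·m_i + h_i·m_(i+1) = 6(Δ_i − Δ_(i-1)) read
  2·m_0 + 10·m_1 + 3·m_2 = 6(Δ_1 - Δ_0) = -12
  3·m_1 + 10·m_2 + 2·m_3 = 6(Δ_2 - Δ_1) = 0
Natural end conditions: m_0 = m_3 = 0.
Solving: m_0 = 0, m_1 = -120/91, m_2 = 36/91, m_3 = 0.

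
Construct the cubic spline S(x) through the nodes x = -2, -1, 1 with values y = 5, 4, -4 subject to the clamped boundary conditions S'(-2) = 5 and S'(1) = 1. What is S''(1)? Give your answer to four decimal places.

Let M_i = S''(x_i). Step sizes h_i = 1, 2; slopes of the chords Δ_i = (y_(i+1) - y_i)/h_i = -1, -4.
  1·M_0 + 6·M_1 + 2·M_2 = 6(Δ_1 - Δ_0) = -18
Clamped end conditions give two more equations: 2h_0·M_0 + h_0·M_1 = 6(Δ_0 - S'(-2)) = -36 and h_1·M_1 + 2h_1·M_2 = 6(S'(1) - Δ_1) = 30.
Hence M_0 = -49/3, M_1 = -10/3, M_2 = 55/6.

9.1667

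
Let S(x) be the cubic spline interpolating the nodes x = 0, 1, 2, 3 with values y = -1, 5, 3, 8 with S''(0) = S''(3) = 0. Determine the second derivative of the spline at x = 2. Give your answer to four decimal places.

14.4000

With m_i denoting the second derivative at x_i, h_i = 1, 1, 1, and Δ_i = (y_(i+1) − y_i)/h_i = 6, -2, 5:
  1·m_0 + 4·m_1 + 1·m_2 = 6(Δ_1 - Δ_0) = -48
  1·m_1 + 4·m_2 + 1·m_3 = 6(Δ_2 - Δ_1) = 42
Natural end conditions: m_0 = m_3 = 0.
Solving the tridiagonal system: m_0 = 0, m_1 = -78/5, m_2 = 72/5, m_3 = 0.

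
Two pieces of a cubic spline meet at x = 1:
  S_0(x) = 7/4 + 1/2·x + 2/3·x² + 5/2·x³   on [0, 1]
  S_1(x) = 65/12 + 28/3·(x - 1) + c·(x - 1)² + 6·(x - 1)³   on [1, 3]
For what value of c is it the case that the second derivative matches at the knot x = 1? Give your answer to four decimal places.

8.1667

S_0''(x) = 4/3 + 15·x, so S_0''(1) = 49/3. On the right, S_1''(1) = 2c, so c = 49/6.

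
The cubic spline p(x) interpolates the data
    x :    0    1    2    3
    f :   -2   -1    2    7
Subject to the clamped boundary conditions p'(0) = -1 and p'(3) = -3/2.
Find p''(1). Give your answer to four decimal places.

-0.9333

Write m_i for p''(x_i). With h_i = 1, 1, 1 and divided differences Δ_i = 1, 3, 5, the continuity of p' gives the tridiagonal system
  1·m_0 + 4·m_1 + 1·m_2 = 6(Δ_1 - Δ_0) = 12
  1·m_1 + 4·m_2 + 1·m_3 = 6(Δ_2 - Δ_1) = 12
Clamped end conditions give two more equations: 2h_0·m_0 + h_0·m_1 = 6(Δ_0 - p'(0)) = 12 and h_2·m_2 + 2h_2·m_3 = 6(p'(3) - Δ_2) = -39.
Solving the tridiagonal system: m_0 = 97/15, m_1 = -14/15, m_2 = 139/15, m_3 = -362/15.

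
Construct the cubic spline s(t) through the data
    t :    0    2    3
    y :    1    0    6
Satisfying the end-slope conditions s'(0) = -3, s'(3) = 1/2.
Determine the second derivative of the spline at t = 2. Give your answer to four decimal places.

10.6667

Put m_i = s'' at the i-th knot. Here h = (2, 1) and Δ = (-1/2, 6), so the interior equations h_(i-1)·m_(i-1) + 2(h_(i-1)+h_i)·m_i + h_i·m_(i+1) = 6(Δ_i − Δ_(i-1)) read
  2·m_0 + 6·m_1 + 1·m_2 = 6(Δ_1 - Δ_0) = 39
Clamped end conditions give two more equations: 2h_0·m_0 + h_0·m_1 = 6(Δ_0 - s'(0)) = 15 and h_1·m_1 + 2h_1·m_2 = 6(s'(3) - Δ_1) = -33.
Hence m_0 = -19/12, m_1 = 32/3, m_2 = -131/6.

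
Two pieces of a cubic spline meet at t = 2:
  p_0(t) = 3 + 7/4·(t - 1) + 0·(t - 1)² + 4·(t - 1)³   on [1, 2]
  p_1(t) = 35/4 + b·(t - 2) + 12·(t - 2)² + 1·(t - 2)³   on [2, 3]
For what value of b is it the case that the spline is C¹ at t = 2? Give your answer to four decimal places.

p_0'(t) = 7/4 + 0·(t - 1) + 12·(t - 1)², so p_0'(2) = 55/4. On the right, p_1'(2) = b, so b = 55/4.

13.7500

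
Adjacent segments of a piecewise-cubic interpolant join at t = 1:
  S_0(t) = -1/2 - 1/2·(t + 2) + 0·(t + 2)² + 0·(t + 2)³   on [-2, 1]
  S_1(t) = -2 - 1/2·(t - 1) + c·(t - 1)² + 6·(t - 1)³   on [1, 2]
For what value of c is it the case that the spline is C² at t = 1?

S_0''(t) = 0 + 0·(t + 2), so S_0''(1) = 0. On the right, S_1''(1) = 2c, so c = 0.

0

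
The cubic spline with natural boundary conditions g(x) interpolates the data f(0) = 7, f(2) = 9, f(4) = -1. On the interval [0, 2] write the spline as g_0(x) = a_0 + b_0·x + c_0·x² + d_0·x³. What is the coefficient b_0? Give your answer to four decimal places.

Write M_i for g''(x_i). With h_i = 2, 2 and divided differences Δ_i = 1, -5, the continuity of g' gives the tridiagonal system
  2·M_0 + 8·M_1 + 2·M_2 = 6(Δ_1 - Δ_0) = -36
Natural end conditions: M_0 = M_2 = 0.
Forward elimination and back-substitution give M_0 = 0, M_1 = -9/2, M_2 = 0.
On [0, 2], with g_0(x) = a_0 + b_0·x + c_0·x² + d_0·x³: c_0 = M_0/2 = 0, d_0 = (M_1 - M_0)/(6h_0) = -3/8, b_0 = Δ_0 - h_0(2M_0 + M_1)/6 = 5/2.

2.5000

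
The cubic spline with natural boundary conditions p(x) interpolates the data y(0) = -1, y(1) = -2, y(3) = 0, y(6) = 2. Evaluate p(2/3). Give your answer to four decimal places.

Let σ_i = p''(x_i). Step sizes h_i = 1, 2, 3; slopes of the chords Δ_i = (y_(i+1) - y_i)/h_i = -1, 1, 2/3.
  1·σ_0 + 6·σ_1 + 2·σ_2 = 6(Δ_1 - Δ_0) = 12
  2·σ_1 + 10·σ_2 + 3·σ_3 = 6(Δ_2 - Δ_1) = -2
Natural end conditions: σ_0 = σ_3 = 0.
Hence σ_0 = 0, σ_1 = 31/14, σ_2 = -9/14, σ_3 = 0.
On [0, 1], p(x) = -1 - 115/84·x + 0·x² + 31/84·x³.
With x = 2/3: p(2/3) = -2045/1134.

-1.8034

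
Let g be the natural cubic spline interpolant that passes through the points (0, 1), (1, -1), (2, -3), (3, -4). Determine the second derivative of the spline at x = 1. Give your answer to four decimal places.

Write M_i for g''(x_i). With h_i = 1, 1, 1 and divided differences Δ_i = -2, -2, -1, the continuity of g' gives the tridiagonal system
  1·M_0 + 4·M_1 + 1·M_2 = 6(Δ_1 - Δ_0) = 0
  1·M_1 + 4·M_2 + 1·M_3 = 6(Δ_2 - Δ_1) = 6
Natural end conditions: M_0 = M_3 = 0.
Solving the tridiagonal system: M_0 = 0, M_1 = -2/5, M_2 = 8/5, M_3 = 0.

-0.4000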